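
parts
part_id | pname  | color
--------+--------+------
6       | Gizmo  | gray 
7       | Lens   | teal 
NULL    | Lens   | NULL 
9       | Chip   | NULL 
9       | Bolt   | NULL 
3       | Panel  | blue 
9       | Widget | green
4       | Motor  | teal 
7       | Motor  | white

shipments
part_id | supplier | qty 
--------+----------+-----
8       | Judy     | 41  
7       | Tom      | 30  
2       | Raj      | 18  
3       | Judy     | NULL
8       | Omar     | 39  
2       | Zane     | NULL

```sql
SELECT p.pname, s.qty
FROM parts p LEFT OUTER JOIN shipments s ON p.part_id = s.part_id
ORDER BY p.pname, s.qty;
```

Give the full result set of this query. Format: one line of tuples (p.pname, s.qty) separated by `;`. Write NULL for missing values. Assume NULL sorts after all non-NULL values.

LEFT JOIN keeps every row from `parts`; unmatched rows get NULL for `shipments`'s columns.
Matching on p.part_id = s.part_id. A NULL in a compared column never satisfies the condition.
Matched pairs: 3; unmatched p rows kept: 6.

(Bolt, NULL); (Chip, NULL); (Gizmo, NULL); (Lens, 30); (Lens, NULL); (Motor, 30); (Motor, NULL); (Panel, NULL); (Widget, NULL)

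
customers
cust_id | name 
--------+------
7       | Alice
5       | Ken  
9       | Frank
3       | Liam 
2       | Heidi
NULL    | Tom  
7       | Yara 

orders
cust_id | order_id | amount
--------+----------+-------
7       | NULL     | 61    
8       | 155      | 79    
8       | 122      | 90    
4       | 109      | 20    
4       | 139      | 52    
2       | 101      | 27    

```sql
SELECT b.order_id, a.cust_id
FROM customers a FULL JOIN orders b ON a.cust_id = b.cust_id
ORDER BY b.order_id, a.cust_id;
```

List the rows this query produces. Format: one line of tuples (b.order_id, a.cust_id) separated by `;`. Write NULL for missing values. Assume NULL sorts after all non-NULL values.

(101, 2); (109, NULL); (122, NULL); (139, NULL); (155, NULL); (NULL, 3); (NULL, 5); (NULL, 7); (NULL, 7); (NULL, 9); (NULL, NULL)

FULL OUTER JOIN keeps every row from both sides; unmatched rows get NULL for the other side's columns.
Matching on a.cust_id = b.cust_id. A NULL in a compared column never satisfies the condition.
Matched pairs: 3; unmatched a rows kept: 4; unmatched b rows kept: 4.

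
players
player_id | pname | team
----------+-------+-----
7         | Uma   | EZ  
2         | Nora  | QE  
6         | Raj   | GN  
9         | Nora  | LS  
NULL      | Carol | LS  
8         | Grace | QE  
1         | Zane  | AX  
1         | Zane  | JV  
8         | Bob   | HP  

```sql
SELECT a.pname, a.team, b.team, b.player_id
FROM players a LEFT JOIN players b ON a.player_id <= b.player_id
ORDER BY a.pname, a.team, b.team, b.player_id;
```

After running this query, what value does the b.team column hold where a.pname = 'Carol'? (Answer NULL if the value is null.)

NULL

LEFT JOIN keeps every row from `players a`; unmatched rows get NULL for `players b`'s columns.
Matching on a.player_id <= b.player_id. A NULL in a compared column never satisfies the condition.
- a[0] player_id=7 → 4 match(es) in b → 4 row(s).
- a[1] player_id=2 → 6 match(es) in b → 6 row(s).
- a[2] player_id=6 → 5 match(es) in b → 5 row(s).
- a[3] player_id=9 → 1 match(es) in b → 1 row(s).
- a[4] player_id=NULL → no match; kept with NULLs on the b side.
- a[5] player_id=8 → 3 match(es) in b → 3 row(s).
- a[6] player_id=1 → 8 match(es) in b → 8 row(s).
- a[7] player_id=1 → 8 match(es) in b → 8 row(s).
- a[8] player_id=8 → 3 match(es) in b → 3 row(s).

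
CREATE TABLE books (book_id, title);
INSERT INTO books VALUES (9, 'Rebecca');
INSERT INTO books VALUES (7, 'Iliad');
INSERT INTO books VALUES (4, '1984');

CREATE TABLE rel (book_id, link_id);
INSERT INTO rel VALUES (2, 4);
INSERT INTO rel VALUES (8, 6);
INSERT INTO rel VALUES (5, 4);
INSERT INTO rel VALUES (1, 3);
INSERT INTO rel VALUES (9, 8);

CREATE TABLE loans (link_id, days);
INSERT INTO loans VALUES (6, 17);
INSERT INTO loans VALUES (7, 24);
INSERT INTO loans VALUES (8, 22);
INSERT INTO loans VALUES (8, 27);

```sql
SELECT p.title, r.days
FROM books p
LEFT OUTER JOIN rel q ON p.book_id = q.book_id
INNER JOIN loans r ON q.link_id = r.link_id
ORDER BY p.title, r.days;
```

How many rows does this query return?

2

Step 1 — p LEFT JOIN q on book_id → 3 row(s).
Then INNER JOIN `loans r` on link_id: keep only rows whose q.link_id appears in r.
Result: 2 row(s).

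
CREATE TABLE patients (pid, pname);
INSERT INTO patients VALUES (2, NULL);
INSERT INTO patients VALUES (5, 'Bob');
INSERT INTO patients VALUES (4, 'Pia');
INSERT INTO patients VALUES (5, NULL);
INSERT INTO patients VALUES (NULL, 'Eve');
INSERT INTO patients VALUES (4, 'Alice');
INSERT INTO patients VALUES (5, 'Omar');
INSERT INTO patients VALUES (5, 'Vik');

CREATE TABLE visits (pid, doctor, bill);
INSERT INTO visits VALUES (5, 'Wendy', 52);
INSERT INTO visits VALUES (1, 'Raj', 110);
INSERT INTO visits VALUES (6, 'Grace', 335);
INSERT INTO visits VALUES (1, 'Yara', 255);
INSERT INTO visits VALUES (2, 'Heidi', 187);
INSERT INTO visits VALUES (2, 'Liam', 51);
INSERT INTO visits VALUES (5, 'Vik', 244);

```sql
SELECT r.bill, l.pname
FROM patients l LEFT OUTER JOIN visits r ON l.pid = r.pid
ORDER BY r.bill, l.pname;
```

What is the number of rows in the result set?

LEFT JOIN keeps every row from `patients`; unmatched rows get NULL for `visits`'s columns.
Matching on l.pid = r.pid. A NULL in a compared column never satisfies the condition.
- pid=2: 2 matching r row(s), so 2 row(s) emitted.
- pid=5: 2 matching r row(s), so 2 row(s) emitted.
- pid=4: no r row matches, row kept with r columns NULL.
- pid=5: 2 matching r row(s), so 2 row(s) emitted.
- pid=NULL: no r row matches, row kept with r columns NULL.
- pid=4: no r row matches, row kept with r columns NULL.
- pid=5: 2 matching r row(s), so 2 row(s) emitted.
- pid=5: 2 matching r row(s), so 2 row(s) emitted.
Total: 10 matched + 3 padded = 13 rows.

13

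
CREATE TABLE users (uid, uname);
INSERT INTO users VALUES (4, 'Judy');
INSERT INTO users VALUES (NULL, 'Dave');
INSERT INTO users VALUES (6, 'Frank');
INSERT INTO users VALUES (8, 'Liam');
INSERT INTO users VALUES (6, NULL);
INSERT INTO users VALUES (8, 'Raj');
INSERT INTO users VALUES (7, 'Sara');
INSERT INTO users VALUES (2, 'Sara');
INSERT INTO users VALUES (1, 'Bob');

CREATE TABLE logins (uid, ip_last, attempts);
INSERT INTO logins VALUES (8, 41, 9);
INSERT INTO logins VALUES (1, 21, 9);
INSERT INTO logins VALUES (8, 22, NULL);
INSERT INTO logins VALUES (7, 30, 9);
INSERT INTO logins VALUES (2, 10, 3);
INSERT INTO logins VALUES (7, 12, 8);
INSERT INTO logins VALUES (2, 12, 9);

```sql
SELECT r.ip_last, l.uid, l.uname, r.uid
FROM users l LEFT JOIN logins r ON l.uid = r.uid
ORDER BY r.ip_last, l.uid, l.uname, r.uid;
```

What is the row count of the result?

LEFT JOIN keeps every row from `users`; unmatched rows get NULL for `logins`'s columns.
Matching on l.uid = r.uid. A NULL in a compared column never satisfies the condition.
- l[0] uid=4 → no match; kept with NULLs on the r side.
- l[1] uid=NULL → no match; kept with NULLs on the r side.
- l[2] uid=6 → no match; kept with NULLs on the r side.
- l[3] uid=8 → 2 match(es) in r → 2 row(s).
- l[4] uid=6 → no match; kept with NULLs on the r side.
- l[5] uid=8 → 2 match(es) in r → 2 row(s).
- l[6] uid=7 → 2 match(es) in r → 2 row(s).
- l[7] uid=2 → 2 match(es) in r → 2 row(s).
- l[8] uid=1 → 1 match(es) in r → 1 row(s).
Total: 9 matched + 4 padded = 13 rows.

13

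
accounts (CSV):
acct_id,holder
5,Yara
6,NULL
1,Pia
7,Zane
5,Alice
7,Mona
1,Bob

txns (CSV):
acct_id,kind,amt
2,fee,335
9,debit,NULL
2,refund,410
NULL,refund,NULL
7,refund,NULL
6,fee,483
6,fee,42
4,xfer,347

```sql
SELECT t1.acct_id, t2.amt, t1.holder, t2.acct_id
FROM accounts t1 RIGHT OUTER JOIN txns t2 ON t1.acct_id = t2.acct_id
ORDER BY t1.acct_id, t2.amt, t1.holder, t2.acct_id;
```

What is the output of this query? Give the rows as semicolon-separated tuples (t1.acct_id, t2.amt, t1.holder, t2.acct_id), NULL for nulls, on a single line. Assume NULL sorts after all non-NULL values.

RIGHT JOIN keeps every row from `txns`; unmatched rows get NULL for `accounts`'s columns.
Matching on t1.acct_id = t2.acct_id. A NULL in a compared column never satisfies the condition.
Matched pairs: 4; unmatched t2 rows kept: 5.

(6, 42, NULL, 6); (6, 483, NULL, 6); (7, NULL, Mona, 7); (7, NULL, Zane, 7); (NULL, 335, NULL, 2); (NULL, 347, NULL, 4); (NULL, 410, NULL, 2); (NULL, NULL, NULL, 9); (NULL, NULL, NULL, NULL)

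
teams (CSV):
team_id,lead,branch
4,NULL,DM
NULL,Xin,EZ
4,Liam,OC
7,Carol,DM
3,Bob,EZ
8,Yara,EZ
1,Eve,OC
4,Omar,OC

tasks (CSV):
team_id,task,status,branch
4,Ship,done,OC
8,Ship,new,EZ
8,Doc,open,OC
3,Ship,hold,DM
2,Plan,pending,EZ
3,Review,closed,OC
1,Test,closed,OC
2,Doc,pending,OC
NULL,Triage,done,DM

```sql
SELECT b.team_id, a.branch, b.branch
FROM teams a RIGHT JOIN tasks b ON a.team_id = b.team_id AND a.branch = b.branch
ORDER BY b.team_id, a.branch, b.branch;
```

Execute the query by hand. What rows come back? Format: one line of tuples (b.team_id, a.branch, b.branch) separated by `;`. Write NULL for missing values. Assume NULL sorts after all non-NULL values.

RIGHT JOIN keeps every row from `tasks`; unmatched rows get NULL for `teams`'s columns.
Matching on a.team_id = b.team_id AND a.branch = b.branch. A NULL in a compared column never satisfies the condition.
- a row (team_id=4, branch=DM): no match.
- a row (team_id=NULL, branch=EZ): no match.
- a row (team_id=4, branch=OC): matches 1 b row(s) → 1 output row(s).
- a row (team_id=7, branch=DM): no match.
- a row (team_id=3, branch=EZ): no match.
- a row (team_id=8, branch=EZ): matches 1 b row(s) → 1 output row(s).
- a row (team_id=1, branch=OC): matches 1 b row(s) → 1 output row(s).
- a row (team_id=4, branch=OC): matches 1 b row(s) → 1 output row(s).
- 6 b row(s) had no a match → kept, a columns NULL.
After projecting and ordering:
b.team_id | a.branch | b.branch
1 | OC | OC
2 | NULL | EZ
2 | NULL | OC
3 | NULL | DM
3 | NULL | OC
4 | OC | OC
4 | OC | OC
8 | EZ | EZ
8 | NULL | OC
NULL | NULL | DM

(1, OC, OC); (2, NULL, EZ); (2, NULL, OC); (3, NULL, DM); (3, NULL, OC); (4, OC, OC); (4, OC, OC); (8, EZ, EZ); (8, NULL, OC); (NULL, NULL, DM)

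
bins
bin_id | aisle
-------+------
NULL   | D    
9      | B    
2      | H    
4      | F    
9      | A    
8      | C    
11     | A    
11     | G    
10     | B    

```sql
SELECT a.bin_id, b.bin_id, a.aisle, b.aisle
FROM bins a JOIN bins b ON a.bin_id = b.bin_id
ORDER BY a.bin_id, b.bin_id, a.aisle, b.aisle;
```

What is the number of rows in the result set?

12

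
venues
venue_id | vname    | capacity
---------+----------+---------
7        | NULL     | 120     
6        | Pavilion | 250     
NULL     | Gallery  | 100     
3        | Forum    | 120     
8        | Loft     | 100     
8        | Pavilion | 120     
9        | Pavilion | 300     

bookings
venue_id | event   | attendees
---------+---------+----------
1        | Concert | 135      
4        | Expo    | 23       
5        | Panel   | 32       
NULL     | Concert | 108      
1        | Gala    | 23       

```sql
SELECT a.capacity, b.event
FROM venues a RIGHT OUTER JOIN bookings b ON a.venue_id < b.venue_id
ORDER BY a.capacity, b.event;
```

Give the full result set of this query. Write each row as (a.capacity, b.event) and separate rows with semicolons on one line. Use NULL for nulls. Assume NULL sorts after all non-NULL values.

(120, Expo); (120, Panel); (NULL, Concert); (NULL, Concert); (NULL, Gala)

RIGHT JOIN keeps every row from `bookings`; unmatched rows get NULL for `venues`'s columns.
Matching on a.venue_id < b.venue_id. A NULL in a compared column never satisfies the condition.
- a[0] venue_id=7 → no match.
- a[1] venue_id=6 → no match.
- a[2] venue_id=NULL → no match.
- a[3] venue_id=3 → 2 match(es) in b → 2 row(s).
- a[4] venue_id=8 → no match.
- a[5] venue_id=8 → no match.
- a[6] venue_id=9 → no match.
- 3 row(s) from b found no a partner → padded with NULL.
After projecting and ordering:
a.capacity | b.event
120 | Expo
120 | Panel
NULL | Concert
NULL | Concert
NULL | Gala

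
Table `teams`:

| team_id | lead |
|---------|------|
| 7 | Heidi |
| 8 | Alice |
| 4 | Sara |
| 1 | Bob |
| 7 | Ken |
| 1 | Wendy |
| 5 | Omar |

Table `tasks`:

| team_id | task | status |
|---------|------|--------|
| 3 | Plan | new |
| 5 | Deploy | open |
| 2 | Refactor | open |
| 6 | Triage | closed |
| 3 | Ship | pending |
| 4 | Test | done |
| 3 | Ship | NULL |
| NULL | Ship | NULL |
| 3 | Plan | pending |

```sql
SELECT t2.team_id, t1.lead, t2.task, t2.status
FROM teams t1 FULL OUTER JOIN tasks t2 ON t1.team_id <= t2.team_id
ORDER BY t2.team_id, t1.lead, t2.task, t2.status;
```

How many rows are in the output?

FULL OUTER JOIN keeps every row from both sides; unmatched rows get NULL for the other side's columns.
Matching on t1.team_id <= t2.team_id. A NULL in a compared column never satisfies the condition.
- t1[0] team_id=7 → no match; kept with NULLs on the t2 side.
- t1[1] team_id=8 → no match; kept with NULLs on the t2 side.
- t1[2] team_id=4 → 3 match(es) in t2 → 3 row(s).
- t1[3] team_id=1 → 8 match(es) in t2 → 8 row(s).
- t1[4] team_id=7 → no match; kept with NULLs on the t2 side.
- t1[5] team_id=1 → 8 match(es) in t2 → 8 row(s).
- t1[6] team_id=5 → 2 match(es) in t2 → 2 row(s).
- 1 row(s) from t2 found no t1 partner → padded with NULL.
Total: 21 matched + 4 padded = 25 rows.

25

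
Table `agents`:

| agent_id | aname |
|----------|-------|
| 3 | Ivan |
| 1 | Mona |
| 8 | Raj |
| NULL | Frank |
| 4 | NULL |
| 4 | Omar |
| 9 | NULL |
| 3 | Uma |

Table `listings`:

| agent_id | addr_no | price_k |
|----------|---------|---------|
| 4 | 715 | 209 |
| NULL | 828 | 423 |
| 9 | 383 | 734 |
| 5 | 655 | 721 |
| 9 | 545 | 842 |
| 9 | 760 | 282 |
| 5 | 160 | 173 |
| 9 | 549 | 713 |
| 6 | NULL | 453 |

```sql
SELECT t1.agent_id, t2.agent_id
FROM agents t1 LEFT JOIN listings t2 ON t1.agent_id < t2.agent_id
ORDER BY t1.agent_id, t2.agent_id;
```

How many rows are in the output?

LEFT JOIN keeps every row from `agents`; unmatched rows get NULL for `listings`'s columns.
Matching on t1.agent_id < t2.agent_id. A NULL in a compared column never satisfies the condition.
Matched pairs: 42; unmatched t1 rows kept: 2.
Total: 42 matched + 2 padded = 44 rows.

44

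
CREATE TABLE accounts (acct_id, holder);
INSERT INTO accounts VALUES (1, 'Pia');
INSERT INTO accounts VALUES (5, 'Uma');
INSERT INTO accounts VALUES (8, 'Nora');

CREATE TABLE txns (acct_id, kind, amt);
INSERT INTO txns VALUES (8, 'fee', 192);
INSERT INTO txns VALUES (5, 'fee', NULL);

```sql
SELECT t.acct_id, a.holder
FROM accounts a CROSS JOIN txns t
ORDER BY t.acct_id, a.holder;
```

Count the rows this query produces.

6

CROSS JOIN pairs every row of `accounts` with every row of `txns`: 3 × 2 = 6 rows.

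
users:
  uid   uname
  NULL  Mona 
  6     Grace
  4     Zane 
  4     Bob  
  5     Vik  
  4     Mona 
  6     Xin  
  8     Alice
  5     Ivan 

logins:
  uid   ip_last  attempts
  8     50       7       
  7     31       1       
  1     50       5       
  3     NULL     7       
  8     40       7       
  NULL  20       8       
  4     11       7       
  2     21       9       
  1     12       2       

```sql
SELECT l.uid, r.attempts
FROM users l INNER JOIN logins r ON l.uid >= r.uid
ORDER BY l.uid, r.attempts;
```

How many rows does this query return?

INNER JOIN keeps only pairs where the ON condition holds.
Matching on l.uid >= r.uid. A NULL in a compared column never satisfies the condition.
- l row (uid=NULL): no match → dropped.
- l row (uid=6): matches 5 r row(s) → 5 output row(s).
- l row (uid=4): matches 5 r row(s) → 5 output row(s).
- l row (uid=4): matches 5 r row(s) → 5 output row(s).
- l row (uid=5): matches 5 r row(s) → 5 output row(s).
- l row (uid=4): matches 5 r row(s) → 5 output row(s).
- l row (uid=6): matches 5 r row(s) → 5 output row(s).
- l row (uid=8): matches 8 r row(s) → 8 output row(s).
- l row (uid=5): matches 5 r row(s) → 5 output row(s).
Total: 43 rows.

43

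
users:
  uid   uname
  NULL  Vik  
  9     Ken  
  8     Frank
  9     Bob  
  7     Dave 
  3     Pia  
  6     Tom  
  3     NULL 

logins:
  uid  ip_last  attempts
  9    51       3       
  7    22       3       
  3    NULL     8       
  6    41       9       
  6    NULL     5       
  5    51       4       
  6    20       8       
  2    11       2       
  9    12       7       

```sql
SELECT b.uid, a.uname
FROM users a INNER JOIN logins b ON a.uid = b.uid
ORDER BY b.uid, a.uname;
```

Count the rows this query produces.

10

INNER JOIN keeps only pairs where the ON condition holds.
Matching on a.uid = b.uid. A NULL in a compared column never satisfies the condition.
Matched pairs: 10.
Total: 10 rows.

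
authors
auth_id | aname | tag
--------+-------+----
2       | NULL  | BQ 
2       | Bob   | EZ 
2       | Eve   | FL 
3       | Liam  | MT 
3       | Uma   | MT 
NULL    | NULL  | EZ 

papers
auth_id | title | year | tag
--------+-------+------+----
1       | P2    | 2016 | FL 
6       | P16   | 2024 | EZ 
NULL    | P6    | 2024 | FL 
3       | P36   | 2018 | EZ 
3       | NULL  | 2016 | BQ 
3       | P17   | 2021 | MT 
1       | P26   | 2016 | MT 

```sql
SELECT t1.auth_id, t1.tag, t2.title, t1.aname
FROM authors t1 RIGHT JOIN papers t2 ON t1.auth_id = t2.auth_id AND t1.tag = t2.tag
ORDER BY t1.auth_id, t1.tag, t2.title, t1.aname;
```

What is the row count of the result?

RIGHT JOIN keeps every row from `papers`; unmatched rows get NULL for `authors`'s columns.
Matching on t1.auth_id = t2.auth_id AND t1.tag = t2.tag. A NULL in a compared column never satisfies the condition.
- auth_id=2, tag=BQ: no matching t2 row.
- auth_id=2, tag=EZ: no matching t2 row.
- auth_id=2, tag=FL: no matching t2 row.
- auth_id=3, tag=MT: 1 matching t2 row(s), so 1 row(s) emitted.
- auth_id=3, tag=MT: 1 matching t2 row(s), so 1 row(s) emitted.
- auth_id=NULL, tag=EZ: no matching t2 row.
- 6 row(s) from t2 found no t1 partner → padded with NULL.
Total: 2 matched + 6 padded = 8 rows.

8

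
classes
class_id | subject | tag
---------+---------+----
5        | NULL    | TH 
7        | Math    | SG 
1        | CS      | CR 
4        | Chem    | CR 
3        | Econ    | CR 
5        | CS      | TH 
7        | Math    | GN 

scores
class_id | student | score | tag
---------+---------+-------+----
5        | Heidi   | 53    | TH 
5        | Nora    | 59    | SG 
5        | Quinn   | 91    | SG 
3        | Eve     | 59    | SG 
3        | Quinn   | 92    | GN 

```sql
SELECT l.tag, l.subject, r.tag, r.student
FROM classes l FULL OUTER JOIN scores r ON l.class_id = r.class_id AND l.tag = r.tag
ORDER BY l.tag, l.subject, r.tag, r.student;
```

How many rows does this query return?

11

FULL OUTER JOIN keeps every row from both sides; unmatched rows get NULL for the other side's columns.
Matching on l.class_id = r.class_id AND l.tag = r.tag.
Matched pairs: 2; unmatched l rows kept: 5; unmatched r rows kept: 4.
Total: 2 matched + 9 padded = 11 rows.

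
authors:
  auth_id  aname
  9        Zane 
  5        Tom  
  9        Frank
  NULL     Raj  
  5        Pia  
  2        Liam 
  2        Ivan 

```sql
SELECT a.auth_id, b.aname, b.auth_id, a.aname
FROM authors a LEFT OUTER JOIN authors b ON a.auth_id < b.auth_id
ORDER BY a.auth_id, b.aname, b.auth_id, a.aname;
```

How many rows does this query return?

15

LEFT JOIN keeps every row from `authors a`; unmatched rows get NULL for `authors b`'s columns.
Matching on a.auth_id < b.auth_id. A NULL in a compared column never satisfies the condition.
- a (auth_id=9) has no partner → padded with NULL.
- a (auth_id=5) pairs with 2 row(s) of b.
- a (auth_id=9) has no partner → padded with NULL.
- a (auth_id=NULL) has no partner → padded with NULL.
- a (auth_id=5) pairs with 2 row(s) of b.
- a (auth_id=2) pairs with 4 row(s) of b.
- a (auth_id=2) pairs with 4 row(s) of b.
Total: 12 matched + 3 padded = 15 rows.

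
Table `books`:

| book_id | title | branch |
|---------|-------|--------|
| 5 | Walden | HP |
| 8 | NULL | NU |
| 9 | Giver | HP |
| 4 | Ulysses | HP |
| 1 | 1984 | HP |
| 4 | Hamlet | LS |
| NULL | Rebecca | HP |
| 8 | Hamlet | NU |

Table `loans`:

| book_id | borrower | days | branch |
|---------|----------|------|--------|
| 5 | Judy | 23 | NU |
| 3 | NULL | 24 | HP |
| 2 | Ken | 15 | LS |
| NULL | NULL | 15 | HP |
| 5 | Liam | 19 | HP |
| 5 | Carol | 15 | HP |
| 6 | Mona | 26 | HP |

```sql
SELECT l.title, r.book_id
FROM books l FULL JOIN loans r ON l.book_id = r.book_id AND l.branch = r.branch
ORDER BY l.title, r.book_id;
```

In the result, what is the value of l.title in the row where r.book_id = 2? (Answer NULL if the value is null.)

NULL

FULL OUTER JOIN keeps every row from both sides; unmatched rows get NULL for the other side's columns.
Matching on l.book_id = r.book_id AND l.branch = r.branch. A NULL in a compared column never satisfies the condition.
Matched pairs: 2; unmatched l rows kept: 7; unmatched r rows kept: 5.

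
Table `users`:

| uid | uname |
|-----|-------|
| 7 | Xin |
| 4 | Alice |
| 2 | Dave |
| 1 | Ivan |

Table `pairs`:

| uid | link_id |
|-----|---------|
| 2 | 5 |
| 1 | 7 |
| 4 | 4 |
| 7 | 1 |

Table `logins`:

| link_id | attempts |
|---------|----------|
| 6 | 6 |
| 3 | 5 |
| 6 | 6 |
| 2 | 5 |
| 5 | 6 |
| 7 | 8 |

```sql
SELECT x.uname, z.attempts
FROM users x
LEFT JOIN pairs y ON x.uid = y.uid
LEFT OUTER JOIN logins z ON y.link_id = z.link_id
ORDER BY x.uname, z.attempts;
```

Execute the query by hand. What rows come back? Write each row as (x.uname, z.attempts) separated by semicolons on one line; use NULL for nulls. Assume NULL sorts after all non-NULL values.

Evaluate left to right. First `users x LEFT JOIN pairs y` on uid: 4 row(s).
Then LEFT JOIN `logins z` on link_id: each of those 4 rows is kept; rows whose y.link_id has no match in z get NULL for z's columns.

(Alice, NULL); (Dave, 6); (Ivan, 8); (Xin, NULL)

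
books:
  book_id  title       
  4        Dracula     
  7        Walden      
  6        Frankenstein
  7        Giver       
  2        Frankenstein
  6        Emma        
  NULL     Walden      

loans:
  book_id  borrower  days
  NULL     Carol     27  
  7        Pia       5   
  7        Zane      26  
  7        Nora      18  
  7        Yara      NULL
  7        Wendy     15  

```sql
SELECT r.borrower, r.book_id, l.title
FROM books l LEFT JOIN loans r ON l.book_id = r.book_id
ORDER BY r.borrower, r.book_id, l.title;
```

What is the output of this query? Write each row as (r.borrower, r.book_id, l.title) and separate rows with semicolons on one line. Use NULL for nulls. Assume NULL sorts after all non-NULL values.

(Nora, 7, Giver); (Nora, 7, Walden); (Pia, 7, Giver); (Pia, 7, Walden); (Wendy, 7, Giver); (Wendy, 7, Walden); (Yara, 7, Giver); (Yara, 7, Walden); (Zane, 7, Giver); (Zane, 7, Walden); (NULL, NULL, Dracula); (NULL, NULL, Emma); (NULL, NULL, Frankenstein); (NULL, NULL, Frankenstein); (NULL, NULL, Walden)

LEFT JOIN keeps every row from `books`; unmatched rows get NULL for `loans`'s columns.
Matching on l.book_id = r.book_id. A NULL in a compared column never satisfies the condition.
- book_id=4: no r row matches, row kept with r columns NULL.
- book_id=7: 5 matching r row(s), so 5 row(s) emitted.
- book_id=6: no r row matches, row kept with r columns NULL.
- book_id=7: 5 matching r row(s), so 5 row(s) emitted.
- book_id=2: no r row matches, row kept with r columns NULL.
- book_id=6: no r row matches, row kept with r columns NULL.
- book_id=NULL: no r row matches, row kept with r columns NULL.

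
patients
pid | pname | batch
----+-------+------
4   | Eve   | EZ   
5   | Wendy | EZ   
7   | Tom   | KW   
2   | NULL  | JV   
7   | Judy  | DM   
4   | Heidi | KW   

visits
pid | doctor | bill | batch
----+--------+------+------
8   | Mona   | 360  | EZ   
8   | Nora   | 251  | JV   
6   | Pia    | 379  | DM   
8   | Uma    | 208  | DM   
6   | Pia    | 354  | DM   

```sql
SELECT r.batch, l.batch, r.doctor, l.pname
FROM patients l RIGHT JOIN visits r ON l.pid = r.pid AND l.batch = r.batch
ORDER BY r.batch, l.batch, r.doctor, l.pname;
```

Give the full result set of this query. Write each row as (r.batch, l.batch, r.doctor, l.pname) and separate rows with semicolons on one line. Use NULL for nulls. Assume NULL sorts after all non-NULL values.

(DM, NULL, Pia, NULL); (DM, NULL, Pia, NULL); (DM, NULL, Uma, NULL); (EZ, NULL, Mona, NULL); (JV, NULL, Nora, NULL)

RIGHT JOIN keeps every row from `visits`; unmatched rows get NULL for `patients`'s columns.
Matching on l.pid = r.pid AND l.batch = r.batch.
- l[0] pid=4, batch=EZ → no match.
- l[1] pid=5, batch=EZ → no match.
- l[2] pid=7, batch=KW → no match.
- l[3] pid=2, batch=JV → no match.
- l[4] pid=7, batch=DM → no match.
- l[5] pid=4, batch=KW → no match.
- 5 r row(s) had no l match → kept, l columns NULL.
After projecting and ordering:
r.batch | l.batch | r.doctor | l.pname
DM | NULL | Pia | NULL
DM | NULL | Pia | NULL
DM | NULL | Uma | NULL
EZ | NULL | Mona | NULL
JV | NULL | Nora | NULL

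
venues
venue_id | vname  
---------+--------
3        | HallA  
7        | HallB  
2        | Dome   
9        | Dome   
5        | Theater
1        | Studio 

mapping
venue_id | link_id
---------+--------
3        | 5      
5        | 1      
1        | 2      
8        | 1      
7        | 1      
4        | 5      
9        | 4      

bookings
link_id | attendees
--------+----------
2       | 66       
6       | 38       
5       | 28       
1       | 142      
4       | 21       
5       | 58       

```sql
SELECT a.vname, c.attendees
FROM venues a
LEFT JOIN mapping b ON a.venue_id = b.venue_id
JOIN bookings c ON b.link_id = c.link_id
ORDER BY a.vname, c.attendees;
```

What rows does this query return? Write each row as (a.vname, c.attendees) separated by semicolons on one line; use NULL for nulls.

(Dome, 21); (HallA, 28); (HallA, 58); (HallB, 142); (Studio, 66); (Theater, 142)

Evaluate left to right. First `venues a LEFT JOIN mapping b` on venue_id: 6 row(s).
Then INNER JOIN `bookings c` on link_id: keep only rows whose b.link_id appears in c.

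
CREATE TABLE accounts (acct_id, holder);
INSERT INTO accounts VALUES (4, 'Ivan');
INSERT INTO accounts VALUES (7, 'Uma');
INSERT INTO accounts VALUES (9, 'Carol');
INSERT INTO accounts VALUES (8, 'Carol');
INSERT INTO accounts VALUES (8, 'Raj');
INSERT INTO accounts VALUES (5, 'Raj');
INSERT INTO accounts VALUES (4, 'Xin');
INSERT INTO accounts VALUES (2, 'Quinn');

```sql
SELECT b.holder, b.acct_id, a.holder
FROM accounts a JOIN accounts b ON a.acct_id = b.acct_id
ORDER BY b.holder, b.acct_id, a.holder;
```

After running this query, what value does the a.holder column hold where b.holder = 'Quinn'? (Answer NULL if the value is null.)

Quinn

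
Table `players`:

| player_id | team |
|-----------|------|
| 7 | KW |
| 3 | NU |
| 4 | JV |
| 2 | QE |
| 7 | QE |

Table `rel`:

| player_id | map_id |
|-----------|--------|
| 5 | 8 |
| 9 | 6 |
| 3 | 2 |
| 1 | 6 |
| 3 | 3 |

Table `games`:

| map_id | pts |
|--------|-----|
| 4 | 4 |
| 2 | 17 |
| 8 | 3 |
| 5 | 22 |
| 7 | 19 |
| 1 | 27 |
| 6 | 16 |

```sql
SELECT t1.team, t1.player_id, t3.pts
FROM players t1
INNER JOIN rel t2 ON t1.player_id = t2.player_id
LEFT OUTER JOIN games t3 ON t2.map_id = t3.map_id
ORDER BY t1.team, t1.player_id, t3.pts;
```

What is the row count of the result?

Step 1 — t1 INNER JOIN t2 on player_id → 2 row(s).
Then LEFT JOIN `games t3` on map_id: each of those 2 rows is kept; rows whose t2.map_id has no match in t3 get NULL for t3's columns.
Result: 2 row(s).

2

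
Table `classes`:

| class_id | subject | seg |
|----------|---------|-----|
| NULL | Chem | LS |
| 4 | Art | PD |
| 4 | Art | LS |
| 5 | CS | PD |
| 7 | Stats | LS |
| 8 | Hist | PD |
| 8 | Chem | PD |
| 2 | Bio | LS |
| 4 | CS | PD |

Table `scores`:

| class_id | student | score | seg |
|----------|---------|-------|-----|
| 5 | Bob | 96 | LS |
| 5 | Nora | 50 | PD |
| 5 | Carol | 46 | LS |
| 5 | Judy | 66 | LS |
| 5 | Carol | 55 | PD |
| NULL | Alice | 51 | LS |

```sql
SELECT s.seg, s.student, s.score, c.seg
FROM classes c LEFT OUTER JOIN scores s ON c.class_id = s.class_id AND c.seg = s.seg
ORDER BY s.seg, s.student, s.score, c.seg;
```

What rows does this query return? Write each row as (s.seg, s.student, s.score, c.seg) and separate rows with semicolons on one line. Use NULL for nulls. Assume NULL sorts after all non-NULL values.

(PD, Carol, 55, PD); (PD, Nora, 50, PD); (NULL, NULL, NULL, LS); (NULL, NULL, NULL, LS); (NULL, NULL, NULL, LS); (NULL, NULL, NULL, LS); (NULL, NULL, NULL, PD); (NULL, NULL, NULL, PD); (NULL, NULL, NULL, PD); (NULL, NULL, NULL, PD)

LEFT JOIN keeps every row from `classes`; unmatched rows get NULL for `scores`'s columns.
Matching on c.class_id = s.class_id AND c.seg = s.seg. A NULL in a compared column never satisfies the condition.
- c[0] class_id=NULL, seg=LS → no match; kept with NULLs on the s side.
- c[1] class_id=4, seg=PD → no match; kept with NULLs on the s side.
- c[2] class_id=4, seg=LS → no match; kept with NULLs on the s side.
- c[3] class_id=5, seg=PD → 2 match(es) in s → 2 row(s).
- c[4] class_id=7, seg=LS → no match; kept with NULLs on the s side.
- c[5] class_id=8, seg=PD → no match; kept with NULLs on the s side.
- c[6] class_id=8, seg=PD → no match; kept with NULLs on the s side.
- c[7] class_id=2, seg=LS → no match; kept with NULLs on the s side.
- c[8] class_id=4, seg=PD → no match; kept with NULLs on the s side.
After projecting and ordering:
s.seg | s.student | s.score | c.seg
PD | Carol | 55 | PD
PD | Nora | 50 | PD
NULL | NULL | NULL | LS
NULL | NULL | NULL | LS
NULL | NULL | NULL | LS
NULL | NULL | NULL | LS
NULL | NULL | NULL | PD
NULL | NULL | NULL | PD
NULL | NULL | NULL | PD
NULL | NULL | NULL | PD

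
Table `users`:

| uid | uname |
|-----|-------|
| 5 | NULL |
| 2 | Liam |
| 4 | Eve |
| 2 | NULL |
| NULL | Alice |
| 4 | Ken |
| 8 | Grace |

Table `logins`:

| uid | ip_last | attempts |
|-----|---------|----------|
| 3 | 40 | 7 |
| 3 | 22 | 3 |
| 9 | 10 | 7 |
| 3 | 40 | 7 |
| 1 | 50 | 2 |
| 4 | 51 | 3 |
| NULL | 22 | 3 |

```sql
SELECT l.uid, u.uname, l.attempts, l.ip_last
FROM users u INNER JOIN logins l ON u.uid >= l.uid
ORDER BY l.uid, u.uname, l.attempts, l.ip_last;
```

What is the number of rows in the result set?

22

INNER JOIN keeps only pairs where the ON condition holds.
Matching on u.uid >= l.uid. A NULL in a compared column never satisfies the condition.
Matched pairs: 22.
Total: 22 rows.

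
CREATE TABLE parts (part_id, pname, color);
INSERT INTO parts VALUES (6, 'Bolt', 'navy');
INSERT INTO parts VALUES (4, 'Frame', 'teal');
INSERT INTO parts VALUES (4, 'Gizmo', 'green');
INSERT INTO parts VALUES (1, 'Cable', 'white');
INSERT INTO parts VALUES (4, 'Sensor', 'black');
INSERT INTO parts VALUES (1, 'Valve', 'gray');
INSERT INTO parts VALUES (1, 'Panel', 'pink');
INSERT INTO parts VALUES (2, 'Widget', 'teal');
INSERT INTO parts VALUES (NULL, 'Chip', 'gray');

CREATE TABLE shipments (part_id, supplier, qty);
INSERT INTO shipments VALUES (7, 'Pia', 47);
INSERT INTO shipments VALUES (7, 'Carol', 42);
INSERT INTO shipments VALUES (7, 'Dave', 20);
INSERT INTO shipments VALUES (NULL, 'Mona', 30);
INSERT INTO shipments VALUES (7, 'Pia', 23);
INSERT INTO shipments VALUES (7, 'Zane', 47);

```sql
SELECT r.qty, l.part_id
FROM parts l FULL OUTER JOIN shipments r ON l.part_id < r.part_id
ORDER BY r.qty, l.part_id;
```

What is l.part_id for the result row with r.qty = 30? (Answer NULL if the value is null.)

NULL

FULL OUTER JOIN keeps every row from both sides; unmatched rows get NULL for the other side's columns.
Matching on l.part_id < r.part_id. A NULL in a compared column never satisfies the condition.
Matched pairs: 40; unmatched l rows kept: 1; unmatched r rows kept: 1.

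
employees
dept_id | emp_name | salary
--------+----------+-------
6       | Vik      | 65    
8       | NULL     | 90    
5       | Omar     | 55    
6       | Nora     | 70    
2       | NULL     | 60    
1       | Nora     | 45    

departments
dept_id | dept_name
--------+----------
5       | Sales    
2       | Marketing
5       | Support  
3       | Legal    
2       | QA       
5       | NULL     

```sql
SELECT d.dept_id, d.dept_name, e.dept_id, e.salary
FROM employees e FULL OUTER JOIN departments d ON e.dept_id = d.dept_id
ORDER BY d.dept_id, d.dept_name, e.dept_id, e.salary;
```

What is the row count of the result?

FULL OUTER JOIN keeps every row from both sides; unmatched rows get NULL for the other side's columns.
Matching on e.dept_id = d.dept_id.
- dept_id=6: no d row matches, row kept with d columns NULL.
- dept_id=8: no d row matches, row kept with d columns NULL.
- dept_id=5: 3 matching d row(s), so 3 row(s) emitted.
- dept_id=6: no d row matches, row kept with d columns NULL.
- dept_id=2: 2 matching d row(s), so 2 row(s) emitted.
- dept_id=1: no d row matches, row kept with d columns NULL.
- 1 d row(s) had no e match → kept, e columns NULL.
Total: 5 matched + 5 padded = 10 rows.

10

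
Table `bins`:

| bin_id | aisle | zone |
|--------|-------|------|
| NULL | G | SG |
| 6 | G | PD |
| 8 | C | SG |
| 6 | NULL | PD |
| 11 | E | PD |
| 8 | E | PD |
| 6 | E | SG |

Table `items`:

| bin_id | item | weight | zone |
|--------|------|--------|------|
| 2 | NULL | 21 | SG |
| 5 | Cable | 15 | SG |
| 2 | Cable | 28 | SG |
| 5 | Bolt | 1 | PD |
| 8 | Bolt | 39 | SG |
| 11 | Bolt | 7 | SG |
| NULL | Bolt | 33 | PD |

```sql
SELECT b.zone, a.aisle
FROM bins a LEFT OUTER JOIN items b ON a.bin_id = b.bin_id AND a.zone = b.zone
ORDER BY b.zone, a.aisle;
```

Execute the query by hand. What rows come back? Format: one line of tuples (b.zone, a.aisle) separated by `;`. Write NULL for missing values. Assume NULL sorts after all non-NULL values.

(SG, C); (NULL, E); (NULL, E); (NULL, E); (NULL, G); (NULL, G); (NULL, NULL)

LEFT JOIN keeps every row from `bins`; unmatched rows get NULL for `items`'s columns.
Matching on a.bin_id = b.bin_id AND a.zone = b.zone. A NULL in a compared column never satisfies the condition.
- a row (bin_id=NULL, zone=SG): no match → kept, b columns NULL.
- a row (bin_id=6, zone=PD): no match → kept, b columns NULL.
- a row (bin_id=8, zone=SG): matches 1 b row(s) → 1 output row(s).
- a row (bin_id=6, zone=PD): no match → kept, b columns NULL.
- a row (bin_id=11, zone=PD): no match → kept, b columns NULL.
- a row (bin_id=8, zone=PD): no match → kept, b columns NULL.
- a row (bin_id=6, zone=SG): no match → kept, b columns NULL.
After projecting and ordering:
b.zone | a.aisle
SG | C
NULL | E
NULL | E
NULL | E
NULL | G
NULL | G
NULL | NULL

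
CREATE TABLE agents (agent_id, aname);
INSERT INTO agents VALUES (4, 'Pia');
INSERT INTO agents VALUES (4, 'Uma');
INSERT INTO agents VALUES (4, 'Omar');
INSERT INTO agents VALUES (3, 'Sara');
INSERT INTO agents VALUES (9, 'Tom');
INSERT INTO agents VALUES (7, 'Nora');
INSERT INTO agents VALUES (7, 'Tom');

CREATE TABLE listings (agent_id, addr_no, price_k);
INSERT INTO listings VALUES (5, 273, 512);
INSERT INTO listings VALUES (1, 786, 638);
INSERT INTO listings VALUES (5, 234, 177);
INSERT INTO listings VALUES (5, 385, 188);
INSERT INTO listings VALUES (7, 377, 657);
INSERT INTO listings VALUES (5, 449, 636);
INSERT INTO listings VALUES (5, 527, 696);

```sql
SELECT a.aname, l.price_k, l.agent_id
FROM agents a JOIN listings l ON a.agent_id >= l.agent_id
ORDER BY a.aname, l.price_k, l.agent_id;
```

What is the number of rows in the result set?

INNER JOIN keeps only pairs where the ON condition holds.
Matching on a.agent_id >= l.agent_id.
- a row (agent_id=4): matches 1 l row(s) → 1 output row(s).
- a row (agent_id=4): matches 1 l row(s) → 1 output row(s).
- a row (agent_id=4): matches 1 l row(s) → 1 output row(s).
- a row (agent_id=3): matches 1 l row(s) → 1 output row(s).
- a row (agent_id=9): matches 7 l row(s) → 7 output row(s).
- a row (agent_id=7): matches 7 l row(s) → 7 output row(s).
- a row (agent_id=7): matches 7 l row(s) → 7 output row(s).
Total: 25 rows.

25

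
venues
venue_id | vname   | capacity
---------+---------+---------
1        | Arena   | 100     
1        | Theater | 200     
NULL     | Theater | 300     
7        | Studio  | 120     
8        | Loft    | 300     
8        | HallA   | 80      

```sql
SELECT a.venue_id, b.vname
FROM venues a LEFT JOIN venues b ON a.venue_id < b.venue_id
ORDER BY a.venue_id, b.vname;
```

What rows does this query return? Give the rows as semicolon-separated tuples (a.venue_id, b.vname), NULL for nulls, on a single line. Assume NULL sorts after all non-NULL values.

(1, HallA); (1, HallA); (1, Loft); (1, Loft); (1, Studio); (1, Studio); (7, HallA); (7, Loft); (8, NULL); (8, NULL); (NULL, NULL)

LEFT JOIN keeps every row from `venues a`; unmatched rows get NULL for `venues b`'s columns.
Matching on a.venue_id < b.venue_id. A NULL in a compared column never satisfies the condition.
Matched pairs: 8; unmatched a rows kept: 3.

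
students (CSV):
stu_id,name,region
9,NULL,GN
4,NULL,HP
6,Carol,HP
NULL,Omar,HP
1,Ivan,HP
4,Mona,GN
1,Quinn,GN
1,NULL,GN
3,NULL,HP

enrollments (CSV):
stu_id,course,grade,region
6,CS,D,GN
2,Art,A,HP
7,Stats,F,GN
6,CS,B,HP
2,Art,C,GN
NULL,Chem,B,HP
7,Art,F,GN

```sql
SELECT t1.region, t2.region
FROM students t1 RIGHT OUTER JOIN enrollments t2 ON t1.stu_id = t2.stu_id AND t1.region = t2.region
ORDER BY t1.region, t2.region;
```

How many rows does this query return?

RIGHT JOIN keeps every row from `enrollments`; unmatched rows get NULL for `students`'s columns.
Matching on t1.stu_id = t2.stu_id AND t1.region = t2.region. A NULL in a compared column never satisfies the condition.
- t1 (stu_id=9, region=GN) has no partner in t2.
- t1 (stu_id=4, region=HP) has no partner in t2.
- t1 (stu_id=6, region=HP) pairs with 1 row(s) of t2.
- t1 (stu_id=NULL, region=HP) has no partner in t2.
- t1 (stu_id=1, region=HP) has no partner in t2.
- t1 (stu_id=4, region=GN) has no partner in t2.
- t1 (stu_id=1, region=GN) has no partner in t2.
- t1 (stu_id=1, region=GN) has no partner in t2.
- t1 (stu_id=3, region=HP) has no partner in t2.
- 6 t2 row(s) had no t1 match → kept, t1 columns NULL.
Total: 1 matched + 6 padded = 7 rows.

7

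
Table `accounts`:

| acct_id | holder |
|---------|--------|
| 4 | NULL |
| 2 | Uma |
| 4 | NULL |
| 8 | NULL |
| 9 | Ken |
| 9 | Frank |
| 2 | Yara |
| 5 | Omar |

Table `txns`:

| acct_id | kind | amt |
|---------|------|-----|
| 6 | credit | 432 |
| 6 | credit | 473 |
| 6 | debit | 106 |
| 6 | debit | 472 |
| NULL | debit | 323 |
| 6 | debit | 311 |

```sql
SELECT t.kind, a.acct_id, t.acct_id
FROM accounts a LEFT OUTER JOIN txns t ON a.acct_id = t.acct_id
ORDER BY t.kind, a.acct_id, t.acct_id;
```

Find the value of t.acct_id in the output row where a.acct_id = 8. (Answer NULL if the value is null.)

LEFT JOIN keeps every row from `accounts`; unmatched rows get NULL for `txns`'s columns.
Matching on a.acct_id = t.acct_id. A NULL in a compared column never satisfies the condition.
- a (acct_id=4) has no partner → padded with NULL.
- a (acct_id=2) has no partner → padded with NULL.
- a (acct_id=4) has no partner → padded with NULL.
- a (acct_id=8) has no partner → padded with NULL.
- a (acct_id=9) has no partner → padded with NULL.
- a (acct_id=9) has no partner → padded with NULL.
- a (acct_id=2) has no partner → padded with NULL.
- a (acct_id=5) has no partner → padded with NULL.

NULL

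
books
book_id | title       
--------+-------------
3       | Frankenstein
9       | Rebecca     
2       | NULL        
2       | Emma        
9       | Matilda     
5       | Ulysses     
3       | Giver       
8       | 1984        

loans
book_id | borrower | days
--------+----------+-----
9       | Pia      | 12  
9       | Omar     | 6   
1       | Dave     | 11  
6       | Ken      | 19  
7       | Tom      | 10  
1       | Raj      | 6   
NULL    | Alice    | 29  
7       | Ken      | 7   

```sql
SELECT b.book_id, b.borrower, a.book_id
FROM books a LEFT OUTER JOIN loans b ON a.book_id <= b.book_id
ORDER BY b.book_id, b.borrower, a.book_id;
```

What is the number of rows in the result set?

31

LEFT JOIN keeps every row from `books`; unmatched rows get NULL for `loans`'s columns.
Matching on a.book_id <= b.book_id. A NULL in a compared column never satisfies the condition.
- book_id=3: 5 matching b row(s), so 5 row(s) emitted.
- book_id=9: 2 matching b row(s), so 2 row(s) emitted.
- book_id=2: 5 matching b row(s), so 5 row(s) emitted.
- book_id=2: 5 matching b row(s), so 5 row(s) emitted.
- book_id=9: 2 matching b row(s), so 2 row(s) emitted.
- book_id=5: 5 matching b row(s), so 5 row(s) emitted.
- book_id=3: 5 matching b row(s), so 5 row(s) emitted.
- book_id=8: 2 matching b row(s), so 2 row(s) emitted.
Total: 31 rows.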